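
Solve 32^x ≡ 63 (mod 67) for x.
7

Baby-step giant-step with step n = ⌈√67⌉ = 9.
Baby steps 32^j mod 67 (j:value) for j=0..8: 0:1, 1:32, 2:19, 3:5, 4:26, 5:28, 6:25, 7:63, 8:6.
h = 63 is already in the table at j=7, so x = 7.
Check: 32^7 ≡ 63 (mod 67).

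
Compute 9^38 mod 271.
268

Repeated squaring. Binary of 38 = 100110.
9^1 ≡ 9 (mod 271); 9^2 ≡ 81 (mod 271); 9^4 ≡ 57 (mod 271); 9^8 ≡ 268 (mod 271); 9^16 ≡ 9 (mod 271); 9^32 ≡ 81 (mod 271)
9^38 = 9^2 × 9^4 × 9^32 ≡ 268 (mod 271)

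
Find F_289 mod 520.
489

Matrix identity: Q^n = [[F_(n+1), F_n], [F_n, F_(n-1)]] with Q = [[1,1],[1,0]].
n = 289 = 100100001₂. Square-and-multiply, entries mod 520:
Q^1 = [[1,1],[1,0]]
Q^2 = (Q^1)² = [[2,1],[1,1]]
Q^4 = (Q^2)² = [[5,3],[3,2]]
Q^9 = (Q^4)²·Q = [[55,34],[34,21]]
Q^18 = (Q^9)² = [[21,504],[504,37]]
Q^36 = (Q^18)² = [[177,112],[112,65]]
Q^72 = (Q^36)² = [[193,64],[64,129]]
Q^144 = (Q^72)² = [[265,328],[328,457]]
Q^289 = (Q^144)²·Q = [[185,489],[489,216]]
F_289 mod 520 = Q^289[0][1] = 489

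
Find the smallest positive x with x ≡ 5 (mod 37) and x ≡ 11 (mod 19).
486

Using Chinese Remainder Theorem:
M = 37 × 19 = 703
M1 = 19, M2 = 37
y1 = 19^(-1) mod 37 = 2
y2 = 37^(-1) mod 19 = 18
x = (5×19×2 + 11×37×18) mod 703 = 486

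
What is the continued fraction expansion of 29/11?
[2; 1, 1, 1, 3]

Euclidean algorithm steps:
29 = 2 × 11 + 7
11 = 1 × 7 + 4
7 = 1 × 4 + 3
4 = 1 × 3 + 1
3 = 3 × 1 + 0
Continued fraction: [2; 1, 1, 1, 3]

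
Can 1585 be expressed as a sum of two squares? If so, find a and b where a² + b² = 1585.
8² + 39² (a=8, b=39)

Factorization: 1585 = 5 × 317
By Fermat: n is sum of two squares iff every prime p ≡ 3 (mod 4) appears to even power.
All primes ≡ 3 (mod 4) appear to even power.
Search a = 0, 1, 2, … for 1585 - a² a perfect square: first hit at a = 8: 1585 - 64 = 1521 = 39².
1585 = 8² + 39² = 64 + 1521 ✓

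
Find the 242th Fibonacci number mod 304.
97

Matrix identity: Q^n = [[F_(n+1), F_n], [F_n, F_(n-1)]] with Q = [[1,1],[1,0]].
n = 242 = 11110010₂. Square-and-multiply, entries mod 304:
Q^1 = [[1,1],[1,0]]
Q^3 = (Q^1)²·Q = [[3,2],[2,1]]
Q^7 = (Q^3)²·Q = [[21,13],[13,8]]
Q^15 = (Q^7)²·Q = [[75,2],[2,73]]
Q^30 = (Q^15)² = [[157,296],[296,165]]
Q^60 = (Q^30)² = [[89,160],[160,233]]
Q^121 = (Q^60)²·Q = [[225,81],[81,144]]
Q^242 = (Q^121)² = [[34,97],[97,241]]
F_242 mod 304 = Q^242[0][1] = 97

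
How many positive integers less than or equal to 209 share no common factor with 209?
180

209 = 11 × 19
φ(n) = n × ∏(1 - 1/p) for each prime p dividing n
φ(209) = 209 × (1 - 1/11) × (1 - 1/19) = 180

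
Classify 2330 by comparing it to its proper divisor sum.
deficient

Proper divisors of 2330: sum = 1 + 2 + 5 + 10 + 233 + 466 + 1165 = 1882
Since 1882 < 2330, 2330 is deficient.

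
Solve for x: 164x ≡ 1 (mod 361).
350

gcd(164, 361) = 1, so the inverse exists.
Extended Euclidean algorithm on (361, 164):
361 = 2 × 164 + 33  ⟹  33 = (1)·361 + (-2)·164
164 = 4 × 33 + 32  ⟹  32 = (-4)·361 + (9)·164
33 = 1 × 32 + 1  ⟹  1 = (5)·361 + (-11)·164
So (-11)·164 ≡ 1 (mod 361), i.e. 164^(-1) ≡ -11 ≡ 350 (mod 361).
Check: 164 × 350 = 57400 ≡ 1 (mod 361)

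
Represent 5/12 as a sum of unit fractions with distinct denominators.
1/3 + 1/12

Greedy algorithm:
5/12: ceiling(12/5) = 3, use 1/3
1/12: ceiling(12/1) = 12, use 1/12
Result: 5/12 = 1/3 + 1/12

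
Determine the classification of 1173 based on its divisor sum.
deficient

Proper divisors of 1173: sum = 1 + 3 + 17 + 23 + 51 + 69 + 391 = 555
Since 555 < 1173, 1173 is deficient.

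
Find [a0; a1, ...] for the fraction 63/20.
[3; 6, 1, 2]

Euclidean algorithm steps:
63 = 3 × 20 + 3
20 = 6 × 3 + 2
3 = 1 × 2 + 1
2 = 2 × 1 + 0
Continued fraction: [3; 6, 1, 2]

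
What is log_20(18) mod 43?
11

Baby-step giant-step with step n = ⌈√43⌉ = 7.
Baby steps 20^j mod 43 (j:value) for j=0..6: 0:1, 1:20, 2:13, 3:2, 4:40, 5:26, 6:4.
Giant-step multiplier: 20^(-7) ≡ 20^(42-7) = 20^35 ≡ 7 (mod 43).
Giant steps γ_i = 18·7^i mod 43: γ_0=18, γ_1=40 (in table at j=4).
x = i·n + j = 1·7 + 4 = 11.
Check: 20^11 ≡ 18 (mod 43).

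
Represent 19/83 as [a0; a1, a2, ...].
[0; 4, 2, 1, 2, 2]

Euclidean algorithm steps:
19 = 0 × 83 + 19
83 = 4 × 19 + 7
19 = 2 × 7 + 5
7 = 1 × 5 + 2
5 = 2 × 2 + 1
2 = 2 × 1 + 0
Continued fraction: [0; 4, 2, 1, 2, 2]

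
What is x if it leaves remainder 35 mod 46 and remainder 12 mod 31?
725

Using Chinese Remainder Theorem:
M = 46 × 31 = 1426
M1 = 31, M2 = 46
y1 = 31^(-1) mod 46 = 3
y2 = 46^(-1) mod 31 = 29
x = (35×31×3 + 12×46×29) mod 1426 = 725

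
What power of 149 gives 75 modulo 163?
97

Baby-step giant-step with step n = ⌈√163⌉ = 13.
Baby steps 149^j mod 163 (j:value) for j=0..12: 0:1, 1:149, 2:33, 3:27, 4:111, 5:76, 6:77, 7:63, 8:96, 9:123, 10:71, 11:147, 12:61.
Giant-step multiplier: 149^(-13) ≡ 149^(162-13) = 149^149 ≡ 117 (mod 163).
Giant steps γ_i = 75·117^i mod 163: γ_0=75, γ_1=136, γ_2=101, γ_3=81, γ_4=23, γ_5=83, γ_6=94, γ_7=77 (in table at j=6).
x = i·n + j = 7·13 + 6 = 97.
Check: 149^97 ≡ 75 (mod 163).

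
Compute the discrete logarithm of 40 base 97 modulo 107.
96

Baby-step giant-step with step n = ⌈√107⌉ = 11.
Baby steps 97^j mod 107 (j:value) for j=0..10: 0:1, 1:97, 2:100, 3:70, 4:49, 5:45, 6:85, 7:6, 8:47, 9:65, 10:99.
Giant-step multiplier: 97^(-11) ≡ 97^(106-11) = 97^95 ≡ 103 (mod 107).
Giant steps γ_i = 40·103^i mod 107: γ_0=40, γ_1=54, γ_2=105, γ_3=8, γ_4=75, γ_5=21, γ_6=23, γ_7=15, γ_8=47 (in table at j=8).
x = i·n + j = 8·11 + 8 = 96.
Check: 97^96 ≡ 40 (mod 107).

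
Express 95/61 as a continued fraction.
[1; 1, 1, 3, 1, 6]

Euclidean algorithm steps:
95 = 1 × 61 + 34
61 = 1 × 34 + 27
34 = 1 × 27 + 7
27 = 3 × 7 + 6
7 = 1 × 6 + 1
6 = 6 × 1 + 0
Continued fraction: [1; 1, 1, 3, 1, 6]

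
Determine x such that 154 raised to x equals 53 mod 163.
36

Baby-step giant-step with step n = ⌈√163⌉ = 13.
Baby steps 154^j mod 163 (j:value) for j=0..12: 0:1, 1:154, 2:81, 3:86, 4:41, 5:120, 6:61, 7:103, 8:51, 9:30, 10:56, 11:148, 12:135.
Giant-step multiplier: 154^(-13) ≡ 154^(162-13) = 154^149 ≡ 11 (mod 163).
Giant steps γ_i = 53·11^i mod 163: γ_0=53, γ_1=94, γ_2=56 (in table at j=10).
x = i·n + j = 2·13 + 10 = 36.
Check: 154^36 ≡ 53 (mod 163).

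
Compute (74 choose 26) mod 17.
0

Using Lucas' theorem:
Write n=74 and k=26 in base 17:
n in base 17: [4, 6]
k in base 17: [1, 9]
C(74,26) mod 17 = ∏ C(n_i, k_i) mod 17
Digit binomials (mod 17): C(4,1) = 4; C(6,9) = 0 (k_i > n_i)
Product: 4 × 0 = 0 ≡ 0 (mod 17)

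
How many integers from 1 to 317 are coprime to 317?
316

317 = 317
φ(n) = n × ∏(1 - 1/p) for each prime p dividing n
φ(317) = 317 × (1 - 1/317) = 316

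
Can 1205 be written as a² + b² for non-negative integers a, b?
7² + 34² (a=7, b=34)

Factorization: 1205 = 5 × 241
By Fermat: n is sum of two squares iff every prime p ≡ 3 (mod 4) appears to even power.
All primes ≡ 3 (mod 4) appear to even power.
Search a = 0, 1, 2, … for 1205 - a² a perfect square: first hit at a = 7: 1205 - 49 = 1156 = 34².
1205 = 7² + 34² = 49 + 1156 ✓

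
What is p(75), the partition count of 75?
8118264

p(n) counts ways to write n as a sum of positive integers (order ignored).
Euler's pentagonal recurrence: p(k) = p(k-1) + p(k-2) - p(k-5) - p(k-7) + p(k-12) + p(k-15) - ... (offsets j(3j∓1)/2, signs ++--, p(0)=1, p(<0)=0).
DP table for k = 0..74: p(0)=1, p(1)=1, p(2)=2, p(3)=3, p(4)=5, p(5)=7, p(6)=11, p(7)=15, p(8)=22, p(9)=30, p(10)=42, p(11)=56, p(12)=77, p(13)=101, p(14)=135, p(15)=176, p(16)=231, p(17)=297, p(18)=385, p(19)=490, p(20)=627, p(21)=792, p(22)=1002, p(23)=1255, p(24)=1575, p(25)=1958, p(26)=2436, p(27)=3010, p(28)=3718, p(29)=4565, p(30)=5604, p(31)=6842, p(32)=8349, p(33)=10143, p(34)=12310, p(35)=14883, p(36)=17977, p(37)=21637, p(38)=26015, p(39)=31185, p(40)=37338, p(41)=44583, p(42)=53174, p(43)=63261, p(44)=75175, p(45)=89134, p(46)=105558, p(47)=124754, p(48)=147273, p(49)=173525, p(50)=204226, p(51)=239943, p(52)=281589, p(53)=329931, p(54)=386155, p(55)=451276, p(56)=526823, p(57)=614154, p(58)=715220, p(59)=831820, p(60)=966467, p(61)=1121505, p(62)=1300156, p(63)=1505499, p(64)=1741630, p(65)=2012558, p(66)=2323520, p(67)=2679689, p(68)=3087735, p(69)=3554345, p(70)=4087968, p(71)=4697205, p(72)=5392783, p(73)=6185689, p(74)=7089500.
Final step: p(75) = p(74) + p(73) - p(70) - p(68) + p(63) + p(60) - p(53) - p(49) + p(40) + p(35) - p(24) - p(18) + p(5)
= 7089500 + 6185689 - 4087968 - 3087735 + 1505499 + 966467 - 329931 - 173525 + 37338 + 14883 - 1575 - 385 + 7
= 8118264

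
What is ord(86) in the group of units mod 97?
48

97 is prime, so ord(86) divides φ(97) = 96.
Divisors of 96: 1, 2, 3, 4, 6, 8, 12, 16, 24, 32, 48, 96.
Repeated squaring: 86^1 ≡ 86, 86^2 ≡ 24, 86^4 ≡ 91, 86^8 ≡ 36, 86^16 ≡ 35, 86^32 ≡ 61, 86^64 ≡ 35 (mod 97).
Test 86^d mod 97 for each divisor d in increasing order:
86^1 ≡ 86
86^2 ≡ 24
86^3 = 86^2·86^1 ≡ 27
86^4 ≡ 91
86^6 = 86^4·86^2 ≡ 50
86^8 ≡ 36
86^12 = 86^8·86^4 ≡ 75
86^16 ≡ 35
86^24 = 86^16·86^8 ≡ 96
86^32 ≡ 61
86^48 = 86^32·86^16 ≡ 1  ← first divisor giving 1
The order is 48.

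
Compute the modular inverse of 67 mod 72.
43

gcd(67, 72) = 1, so the inverse exists.
Extended Euclidean algorithm on (72, 67):
72 = 1 × 67 + 5  ⟹  5 = (1)·72 + (-1)·67
67 = 13 × 5 + 2  ⟹  2 = (-13)·72 + (14)·67
5 = 2 × 2 + 1  ⟹  1 = (27)·72 + (-29)·67
So (-29)·67 ≡ 1 (mod 72), i.e. 67^(-1) ≡ -29 ≡ 43 (mod 72).
Check: 67 × 43 = 2881 ≡ 1 (mod 72)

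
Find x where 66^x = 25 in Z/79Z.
22

Baby-step giant-step with step n = ⌈√79⌉ = 9.
Baby steps 66^j mod 79 (j:value) for j=0..8: 0:1, 1:66, 2:11, 3:15, 4:42, 5:7, 6:67, 7:77, 8:26.
Giant-step multiplier: 66^(-9) ≡ 66^(78-9) = 66^69 ≡ 61 (mod 79).
Giant steps γ_i = 25·61^i mod 79: γ_0=25, γ_1=24, γ_2=42 (in table at j=4).
x = i·n + j = 2·9 + 4 = 22.
Check: 66^22 ≡ 25 (mod 79).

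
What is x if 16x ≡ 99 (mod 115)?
x ≡ 114 (mod 115)

gcd(16, 115) = 1, which divides 99, so solutions exist.
Find 16^(-1) mod 115 by the extended Euclidean algorithm:
115 = 7 × 16 + 3  ⟹  3 = (1)·115 + (-7)·16
16 = 5 × 3 + 1  ⟹  1 = (-5)·115 + (36)·16
So (36)·16 ≡ 1 (mod 115), i.e. 16^(-1) ≡ 36 (mod 115).
x ≡ 36 × 99 = 3564 ≡ 114 (mod 115).
Check: 16 × 114 = 1824 ≡ 99 (mod 115).
Unique solution: x ≡ 114 (mod 115)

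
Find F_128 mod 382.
11

Matrix identity: Q^n = [[F_(n+1), F_n], [F_n, F_(n-1)]] with Q = [[1,1],[1,0]].
n = 128 = 10000000₂. Square-and-multiply, entries mod 382:
Q^1 = [[1,1],[1,0]]
Q^2 = (Q^1)² = [[2,1],[1,1]]
Q^4 = (Q^2)² = [[5,3],[3,2]]
Q^8 = (Q^4)² = [[34,21],[21,13]]
Q^16 = (Q^8)² = [[69,223],[223,228]]
Q^32 = (Q^16)² = [[246,145],[145,101]]
Q^64 = (Q^32)² = [[175,273],[273,284]]
Q^128 = (Q^64)² = [[104,11],[11,93]]
F_128 mod 382 = Q^128[0][1] = 11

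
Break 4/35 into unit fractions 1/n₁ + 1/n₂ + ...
1/9 + 1/315

Greedy algorithm:
4/35: ceiling(35/4) = 9, use 1/9
1/315: ceiling(315/1) = 315, use 1/315
Result: 4/35 = 1/9 + 1/315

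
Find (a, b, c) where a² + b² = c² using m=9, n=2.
(77, 36, 85)

Euclid's formula: a = m² - n², b = 2mn, c = m² + n²
m = 9, n = 2
a = 9² - 2² = 81 - 4 = 77
b = 2 × 9 × 2 = 36
c = 9² + 2² = 81 + 4 = 85
Verification: 77² + 36² = 5929 + 1296 = 7225 = 85² ✓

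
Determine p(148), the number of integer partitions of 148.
33549419497

p(n) counts ways to write n as a sum of positive integers (order ignored).
Euler's pentagonal recurrence: p(k) = p(k-1) + p(k-2) - p(k-5) - p(k-7) + p(k-12) + p(k-15) - ... (offsets j(3j∓1)/2, signs ++--, p(0)=1, p(<0)=0).
DP table for k = 0..147: p(0)=1, p(1)=1, p(2)=2, p(3)=3, p(4)=5, p(5)=7, p(6)=11, p(7)=15, p(8)=22, p(9)=30, p(10)=42, p(11)=56, p(12)=77, p(13)=101, p(14)=135, p(15)=176, p(16)=231, p(17)=297, p(18)=385, p(19)=490, p(20)=627, p(21)=792, p(22)=1002, p(23)=1255, p(24)=1575, p(25)=1958, p(26)=2436, p(27)=3010, p(28)=3718, p(29)=4565, p(30)=5604, p(31)=6842, p(32)=8349, p(33)=10143, p(34)=12310, p(35)=14883, p(36)=17977, p(37)=21637, p(38)=26015, p(39)=31185, p(40)=37338, p(41)=44583, p(42)=53174, p(43)=63261, p(44)=75175, p(45)=89134, p(46)=105558, p(47)=124754, p(48)=147273, p(49)=173525, p(50)=204226, p(51)=239943, p(52)=281589, p(53)=329931, p(54)=386155, p(55)=451276, p(56)=526823, p(57)=614154, p(58)=715220, p(59)=831820, p(60)=966467, p(61)=1121505, p(62)=1300156, p(63)=1505499, p(64)=1741630, p(65)=2012558, p(66)=2323520, p(67)=2679689, p(68)=3087735, p(69)=3554345, p(70)=4087968, p(71)=4697205, p(72)=5392783, p(73)=6185689, p(74)=7089500, p(75)=8118264, p(76)=9289091, p(77)=10619863, p(78)=12132164, p(79)=13848650, p(80)=15796476, p(81)=18004327, p(82)=20506255, p(83)=23338469, p(84)=26543660, p(85)=30167357, p(86)=34262962, p(87)=38887673, p(88)=44108109, p(89)=49995925, p(90)=56634173, p(91)=64112359, p(92)=72533807, p(93)=82010177, p(94)=92669720, p(95)=104651419, p(96)=118114304, p(97)=133230930, p(98)=150198136, p(99)=169229875, p(100)=190569292, p(101)=214481126, p(102)=241265379, p(103)=271248950, p(104)=304801365, p(105)=342325709, p(106)=384276336, p(107)=431149389, p(108)=483502844, p(109)=541946240, p(110)=607163746, p(111)=679903203, p(112)=761002156, p(113)=851376628, p(114)=952050665, p(115)=1064144451, p(116)=1188908248, p(117)=1327710076, p(118)=1482074143, p(119)=1653668665, p(120)=1844349560, p(121)=2056148051, p(122)=2291320912, p(123)=2552338241, p(124)=2841940500, p(125)=3163127352, p(126)=3519222692, p(127)=3913864295, p(128)=4351078600, p(129)=4835271870, p(130)=5371315400, p(131)=5964539504, p(132)=6620830889, p(133)=7346629512, p(134)=8149040695, p(135)=9035836076, p(136)=10015581680, p(137)=11097645016, p(138)=12292341831, p(139)=13610949895, p(140)=15065878135, p(141)=16670689208, p(142)=18440293320, p(143)=20390982757, p(144)=22540654445, p(145)=24908858009, p(146)=27517052599, p(147)=30388671978.
Final step: p(148) = p(147) + p(146) - p(143) - p(141) + p(136) + p(133) - p(126) - p(122) + p(113) + p(108) - p(97) - p(91) + p(78) + p(71) - p(56) - p(48) + p(31) + p(22) - p(3)
= 30388671978 + 27517052599 - 20390982757 - 16670689208 + 10015581680 + 7346629512 - 3519222692 - 2291320912 + 851376628 + 483502844 - 133230930 - 64112359 + 12132164 + 4697205 - 526823 - 147273 + 6842 + 1002 - 3
= 33549419497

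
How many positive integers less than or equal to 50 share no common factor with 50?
20

50 = 2 × 5^2
φ(n) = n × ∏(1 - 1/p) for each prime p dividing n
φ(50) = 50 × (1 - 1/2) × (1 - 1/5) = 20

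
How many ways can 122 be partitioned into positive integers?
2291320912

p(n) counts ways to write n as a sum of positive integers (order ignored).
Euler's pentagonal recurrence: p(k) = p(k-1) + p(k-2) - p(k-5) - p(k-7) + p(k-12) + p(k-15) - ... (offsets j(3j∓1)/2, signs ++--, p(0)=1, p(<0)=0).
DP table for k = 0..121: p(0)=1, p(1)=1, p(2)=2, p(3)=3, p(4)=5, p(5)=7, p(6)=11, p(7)=15, p(8)=22, p(9)=30, p(10)=42, p(11)=56, p(12)=77, p(13)=101, p(14)=135, p(15)=176, p(16)=231, p(17)=297, p(18)=385, p(19)=490, p(20)=627, p(21)=792, p(22)=1002, p(23)=1255, p(24)=1575, p(25)=1958, p(26)=2436, p(27)=3010, p(28)=3718, p(29)=4565, p(30)=5604, p(31)=6842, p(32)=8349, p(33)=10143, p(34)=12310, p(35)=14883, p(36)=17977, p(37)=21637, p(38)=26015, p(39)=31185, p(40)=37338, p(41)=44583, p(42)=53174, p(43)=63261, p(44)=75175, p(45)=89134, p(46)=105558, p(47)=124754, p(48)=147273, p(49)=173525, p(50)=204226, p(51)=239943, p(52)=281589, p(53)=329931, p(54)=386155, p(55)=451276, p(56)=526823, p(57)=614154, p(58)=715220, p(59)=831820, p(60)=966467, p(61)=1121505, p(62)=1300156, p(63)=1505499, p(64)=1741630, p(65)=2012558, p(66)=2323520, p(67)=2679689, p(68)=3087735, p(69)=3554345, p(70)=4087968, p(71)=4697205, p(72)=5392783, p(73)=6185689, p(74)=7089500, p(75)=8118264, p(76)=9289091, p(77)=10619863, p(78)=12132164, p(79)=13848650, p(80)=15796476, p(81)=18004327, p(82)=20506255, p(83)=23338469, p(84)=26543660, p(85)=30167357, p(86)=34262962, p(87)=38887673, p(88)=44108109, p(89)=49995925, p(90)=56634173, p(91)=64112359, p(92)=72533807, p(93)=82010177, p(94)=92669720, p(95)=104651419, p(96)=118114304, p(97)=133230930, p(98)=150198136, p(99)=169229875, p(100)=190569292, p(101)=214481126, p(102)=241265379, p(103)=271248950, p(104)=304801365, p(105)=342325709, p(106)=384276336, p(107)=431149389, p(108)=483502844, p(109)=541946240, p(110)=607163746, p(111)=679903203, p(112)=761002156, p(113)=851376628, p(114)=952050665, p(115)=1064144451, p(116)=1188908248, p(117)=1327710076, p(118)=1482074143, p(119)=1653668665, p(120)=1844349560, p(121)=2056148051.
Final step: p(122) = p(121) + p(120) - p(117) - p(115) + p(110) + p(107) - p(100) - p(96) + p(87) + p(82) - p(71) - p(65) + p(52) + p(45) - p(30) - p(22) + p(5)
= 2056148051 + 1844349560 - 1327710076 - 1064144451 + 607163746 + 431149389 - 190569292 - 118114304 + 38887673 + 20506255 - 4697205 - 2012558 + 281589 + 89134 - 5604 - 1002 + 7
= 2291320912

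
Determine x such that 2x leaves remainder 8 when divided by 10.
x ≡ 4 (mod 5)

gcd(2, 10) = 2, which divides 8, so solutions exist.
Divide through by 2: x ≡ 4 (mod 5).
The coefficient of x is now 1, so x ≡ 4 (mod 5).
Check: 2 × 4 = 8 ≡ 8 (mod 10).
x ≡ 4 (mod 5), giving 2 solutions mod 10.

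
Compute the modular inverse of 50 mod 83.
5

gcd(50, 83) = 1, so the inverse exists.
Extended Euclidean algorithm on (83, 50):
83 = 1 × 50 + 33  ⟹  33 = (1)·83 + (-1)·50
50 = 1 × 33 + 17  ⟹  17 = (-1)·83 + (2)·50
33 = 1 × 17 + 16  ⟹  16 = (2)·83 + (-3)·50
17 = 1 × 16 + 1  ⟹  1 = (-3)·83 + (5)·50
So (5)·50 ≡ 1 (mod 83), i.e. 50^(-1) ≡ 5 (mod 83).
Check: 50 × 5 = 250 ≡ 1 (mod 83)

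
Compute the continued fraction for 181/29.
[6; 4, 7]

Euclidean algorithm steps:
181 = 6 × 29 + 7
29 = 4 × 7 + 1
7 = 7 × 1 + 0
Continued fraction: [6; 4, 7]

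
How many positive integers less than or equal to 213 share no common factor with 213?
140

213 = 3 × 71
φ(n) = n × ∏(1 - 1/p) for each prime p dividing n
φ(213) = 213 × (1 - 1/3) × (1 - 1/71) = 140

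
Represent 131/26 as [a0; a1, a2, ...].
[5; 26]

Euclidean algorithm steps:
131 = 5 × 26 + 1
26 = 26 × 1 + 0
Continued fraction: [5; 26]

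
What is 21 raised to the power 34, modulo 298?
173

Repeated squaring. Binary of 34 = 100010.
21^1 ≡ 21 (mod 298); 21^2 ≡ 143 (mod 298); 21^4 ≡ 185 (mod 298); 21^8 ≡ 253 (mod 298); 21^16 ≡ 237 (mod 298); 21^32 ≡ 145 (mod 298)
21^34 = 21^2 × 21^32 ≡ 173 (mod 298)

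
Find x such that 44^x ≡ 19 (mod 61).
58

Baby-step giant-step with step n = ⌈√61⌉ = 8.
Baby steps 44^j mod 61 (j:value) for j=0..7: 0:1, 1:44, 2:45, 3:28, 4:12, 5:40, 6:52, 7:31.
Giant-step multiplier: 44^(-8) ≡ 44^(60-8) = 44^52 ≡ 25 (mod 61).
Giant steps γ_i = 19·25^i mod 61: γ_0=19, γ_1=48, γ_2=41, γ_3=49, γ_4=5, γ_5=3, γ_6=14, γ_7=45 (in table at j=2).
x = i·n + j = 7·8 + 2 = 58.
Check: 44^58 ≡ 19 (mod 61).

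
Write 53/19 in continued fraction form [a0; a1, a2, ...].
[2; 1, 3, 1, 3]

Euclidean algorithm steps:
53 = 2 × 19 + 15
19 = 1 × 15 + 4
15 = 3 × 4 + 3
4 = 1 × 3 + 1
3 = 3 × 1 + 0
Continued fraction: [2; 1, 3, 1, 3]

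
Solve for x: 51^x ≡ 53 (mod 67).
39

Baby-step giant-step with step n = ⌈√67⌉ = 9.
Baby steps 51^j mod 67 (j:value) for j=0..8: 0:1, 1:51, 2:55, 3:58, 4:10, 5:41, 6:14, 7:44, 8:33.
Giant-step multiplier: 51^(-9) ≡ 51^(66-9) = 51^57 ≡ 42 (mod 67).
Giant steps γ_i = 53·42^i mod 67: γ_0=53, γ_1=15, γ_2=27, γ_3=62, γ_4=58 (in table at j=3).
x = i·n + j = 4·9 + 3 = 39.
Check: 51^39 ≡ 53 (mod 67).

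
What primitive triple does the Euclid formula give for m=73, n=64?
(1233, 9344, 9425)

Euclid's formula: a = m² - n², b = 2mn, c = m² + n²
m = 73, n = 64
a = 73² - 64² = 5329 - 4096 = 1233
b = 2 × 73 × 64 = 9344
c = 73² + 64² = 5329 + 4096 = 9425
Verification: 1233² + 9344² = 1520289 + 87310336 = 88830625 = 9425² ✓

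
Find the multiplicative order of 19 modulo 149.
37

149 is prime, so ord(19) divides φ(149) = 148.
Divisors of 148: 1, 2, 4, 37, 74, 148.
Repeated squaring: 19^1 ≡ 19, 19^2 ≡ 63, 19^4 ≡ 95, 19^8 ≡ 85, 19^16 ≡ 73, 19^32 ≡ 114, 19^64 ≡ 33, 19^128 ≡ 46 (mod 149).
Test 19^d mod 149 for each divisor d in increasing order:
19^1 ≡ 19
19^2 ≡ 63
19^4 ≡ 95
19^37 = 19^32·19^4·19^1 ≡ 1  ← first divisor giving 1
The order is 37.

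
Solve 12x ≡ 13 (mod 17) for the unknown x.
x ≡ 11 (mod 17)

gcd(12, 17) = 1, which divides 13, so solutions exist.
Find 12^(-1) mod 17 by the extended Euclidean algorithm:
17 = 1 × 12 + 5  ⟹  5 = (1)·17 + (-1)·12
12 = 2 × 5 + 2  ⟹  2 = (-2)·17 + (3)·12
5 = 2 × 2 + 1  ⟹  1 = (5)·17 + (-7)·12
So (-7)·12 ≡ 1 (mod 17), i.e. 12^(-1) ≡ -7 ≡ 10 (mod 17).
x ≡ 10 × 13 = 130 ≡ 11 (mod 17).
Check: 12 × 11 = 132 ≡ 13 (mod 17).
Unique solution: x ≡ 11 (mod 17)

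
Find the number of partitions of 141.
16670689208

p(n) counts ways to write n as a sum of positive integers (order ignored).
Euler's pentagonal recurrence: p(k) = p(k-1) + p(k-2) - p(k-5) - p(k-7) + p(k-12) + p(k-15) - ... (offsets j(3j∓1)/2, signs ++--, p(0)=1, p(<0)=0).
DP table for k = 0..140: p(0)=1, p(1)=1, p(2)=2, p(3)=3, p(4)=5, p(5)=7, p(6)=11, p(7)=15, p(8)=22, p(9)=30, p(10)=42, p(11)=56, p(12)=77, p(13)=101, p(14)=135, p(15)=176, p(16)=231, p(17)=297, p(18)=385, p(19)=490, p(20)=627, p(21)=792, p(22)=1002, p(23)=1255, p(24)=1575, p(25)=1958, p(26)=2436, p(27)=3010, p(28)=3718, p(29)=4565, p(30)=5604, p(31)=6842, p(32)=8349, p(33)=10143, p(34)=12310, p(35)=14883, p(36)=17977, p(37)=21637, p(38)=26015, p(39)=31185, p(40)=37338, p(41)=44583, p(42)=53174, p(43)=63261, p(44)=75175, p(45)=89134, p(46)=105558, p(47)=124754, p(48)=147273, p(49)=173525, p(50)=204226, p(51)=239943, p(52)=281589, p(53)=329931, p(54)=386155, p(55)=451276, p(56)=526823, p(57)=614154, p(58)=715220, p(59)=831820, p(60)=966467, p(61)=1121505, p(62)=1300156, p(63)=1505499, p(64)=1741630, p(65)=2012558, p(66)=2323520, p(67)=2679689, p(68)=3087735, p(69)=3554345, p(70)=4087968, p(71)=4697205, p(72)=5392783, p(73)=6185689, p(74)=7089500, p(75)=8118264, p(76)=9289091, p(77)=10619863, p(78)=12132164, p(79)=13848650, p(80)=15796476, p(81)=18004327, p(82)=20506255, p(83)=23338469, p(84)=26543660, p(85)=30167357, p(86)=34262962, p(87)=38887673, p(88)=44108109, p(89)=49995925, p(90)=56634173, p(91)=64112359, p(92)=72533807, p(93)=82010177, p(94)=92669720, p(95)=104651419, p(96)=118114304, p(97)=133230930, p(98)=150198136, p(99)=169229875, p(100)=190569292, p(101)=214481126, p(102)=241265379, p(103)=271248950, p(104)=304801365, p(105)=342325709, p(106)=384276336, p(107)=431149389, p(108)=483502844, p(109)=541946240, p(110)=607163746, p(111)=679903203, p(112)=761002156, p(113)=851376628, p(114)=952050665, p(115)=1064144451, p(116)=1188908248, p(117)=1327710076, p(118)=1482074143, p(119)=1653668665, p(120)=1844349560, p(121)=2056148051, p(122)=2291320912, p(123)=2552338241, p(124)=2841940500, p(125)=3163127352, p(126)=3519222692, p(127)=3913864295, p(128)=4351078600, p(129)=4835271870, p(130)=5371315400, p(131)=5964539504, p(132)=6620830889, p(133)=7346629512, p(134)=8149040695, p(135)=9035836076, p(136)=10015581680, p(137)=11097645016, p(138)=12292341831, p(139)=13610949895, p(140)=15065878135.
Final step: p(141) = p(140) + p(139) - p(136) - p(134) + p(129) + p(126) - p(119) - p(115) + p(106) + p(101) - p(90) - p(84) + p(71) + p(64) - p(49) - p(41) + p(24) + p(15)
= 15065878135 + 13610949895 - 10015581680 - 8149040695 + 4835271870 + 3519222692 - 1653668665 - 1064144451 + 384276336 + 214481126 - 56634173 - 26543660 + 4697205 + 1741630 - 173525 - 44583 + 1575 + 176
= 16670689208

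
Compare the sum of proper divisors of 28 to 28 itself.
perfect

Proper divisors of 28: sum = 1 + 2 + 4 + 7 + 14 = 28
Since 28 = 28, 28 is perfect.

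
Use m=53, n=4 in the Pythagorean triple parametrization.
(2793, 424, 2825)

Euclid's formula: a = m² - n², b = 2mn, c = m² + n²
m = 53, n = 4
a = 53² - 4² = 2809 - 16 = 2793
b = 2 × 53 × 4 = 424
c = 53² + 4² = 2809 + 16 = 2825
Verification: 2793² + 424² = 7800849 + 179776 = 7980625 = 2825² ✓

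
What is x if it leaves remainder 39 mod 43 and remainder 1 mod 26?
469

Using Chinese Remainder Theorem:
M = 43 × 26 = 1118
M1 = 26, M2 = 43
y1 = 26^(-1) mod 43 = 5
y2 = 43^(-1) mod 26 = 23
x = (39×26×5 + 1×43×23) mod 1118 = 469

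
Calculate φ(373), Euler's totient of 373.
372

373 = 373
φ(n) = n × ∏(1 - 1/p) for each prime p dividing n
φ(373) = 373 × (1 - 1/373) = 372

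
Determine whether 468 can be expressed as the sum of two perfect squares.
12² + 18² (a=12, b=18)

Factorization: 468 = 2^2 × 3^2 × 13
By Fermat: n is sum of two squares iff every prime p ≡ 3 (mod 4) appears to even power.
All primes ≡ 3 (mod 4) appear to even power.
Search a = 0, 1, 2, … for 468 - a² a perfect square: first hit at a = 12: 468 - 144 = 324 = 18².
468 = 12² + 18² = 144 + 324 ✓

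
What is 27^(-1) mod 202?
15

gcd(27, 202) = 1, so the inverse exists.
Extended Euclidean algorithm on (202, 27):
202 = 7 × 27 + 13  ⟹  13 = (1)·202 + (-7)·27
27 = 2 × 13 + 1  ⟹  1 = (-2)·202 + (15)·27
So (15)·27 ≡ 1 (mod 202), i.e. 27^(-1) ≡ 15 (mod 202).
Check: 27 × 15 = 405 ≡ 1 (mod 202)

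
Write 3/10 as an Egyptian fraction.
1/4 + 1/20

Greedy algorithm:
3/10: ceiling(10/3) = 4, use 1/4
1/20: ceiling(20/1) = 20, use 1/20
Result: 3/10 = 1/4 + 1/20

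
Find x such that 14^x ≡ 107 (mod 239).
147

Baby-step giant-step with step n = ⌈√239⌉ = 16.
Baby steps 14^j mod 239 (j:value) for j=0..15: 0:1, 1:14, 2:196, 3:115, 4:176, 5:74, 6:80, 7:164, 8:145, 9:118, 10:218, 11:184, 12:186, 13:214, 14:128, 15:119.
Giant-step multiplier: 14^(-16) ≡ 14^(238-16) = 14^222 ≡ 34 (mod 239).
Giant steps γ_i = 107·34^i mod 239: γ_0=107, γ_1=53, γ_2=129, γ_3=84, γ_4=227, γ_5=70, γ_6=229, γ_7=138, γ_8=151, γ_9=115 (in table at j=3).
x = i·n + j = 9·16 + 3 = 147.
Check: 14^147 ≡ 107 (mod 239).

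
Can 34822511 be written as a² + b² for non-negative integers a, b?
Not possible

Factorization: 34822511 = 17 × 127^3
By Fermat: n is sum of two squares iff every prime p ≡ 3 (mod 4) appears to even power.
Prime(s) ≡ 3 (mod 4) with odd exponent: [(127, 3)]
Therefore 34822511 cannot be expressed as a² + b².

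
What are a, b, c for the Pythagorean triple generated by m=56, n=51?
(535, 5712, 5737)

Euclid's formula: a = m² - n², b = 2mn, c = m² + n²
m = 56, n = 51
a = 56² - 51² = 3136 - 2601 = 535
b = 2 × 56 × 51 = 5712
c = 56² + 51² = 3136 + 2601 = 5737
Verification: 535² + 5712² = 286225 + 32626944 = 32913169 = 5737² ✓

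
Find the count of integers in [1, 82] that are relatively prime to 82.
40

82 = 2 × 41
φ(n) = n × ∏(1 - 1/p) for each prime p dividing n
φ(82) = 82 × (1 - 1/2) × (1 - 1/41) = 40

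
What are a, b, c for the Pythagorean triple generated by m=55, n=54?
(109, 5940, 5941)

Euclid's formula: a = m² - n², b = 2mn, c = m² + n²
m = 55, n = 54
a = 55² - 54² = 3025 - 2916 = 109
b = 2 × 55 × 54 = 5940
c = 55² + 54² = 3025 + 2916 = 5941
Verification: 109² + 5940² = 11881 + 35283600 = 35295481 = 5941² ✓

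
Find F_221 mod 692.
69

Matrix identity: Q^n = [[F_(n+1), F_n], [F_n, F_(n-1)]] with Q = [[1,1],[1,0]].
n = 221 = 11011101₂. Square-and-multiply, entries mod 692:
Q^1 = [[1,1],[1,0]]
Q^3 = (Q^1)²·Q = [[3,2],[2,1]]
Q^6 = (Q^3)² = [[13,8],[8,5]]
Q^13 = (Q^6)²·Q = [[377,233],[233,144]]
Q^27 = (Q^13)²·Q = [[183,582],[582,293]]
Q^55 = (Q^27)²·Q = [[149,609],[609,232]]
Q^110 = (Q^55)² = [[26,209],[209,509]]
Q^221 = (Q^110)²·Q = [[472,69],[69,403]]
F_221 mod 692 = Q^221[0][1] = 69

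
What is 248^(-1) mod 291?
203

gcd(248, 291) = 1, so the inverse exists.
Extended Euclidean algorithm on (291, 248):
291 = 1 × 248 + 43  ⟹  43 = (1)·291 + (-1)·248
248 = 5 × 43 + 33  ⟹  33 = (-5)·291 + (6)·248
43 = 1 × 33 + 10  ⟹  10 = (6)·291 + (-7)·248
33 = 3 × 10 + 3  ⟹  3 = (-23)·291 + (27)·248
10 = 3 × 3 + 1  ⟹  1 = (75)·291 + (-88)·248
So (-88)·248 ≡ 1 (mod 291), i.e. 248^(-1) ≡ -88 ≡ 203 (mod 291).
Check: 248 × 203 = 50344 ≡ 1 (mod 291)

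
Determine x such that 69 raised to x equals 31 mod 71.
31

Baby-step giant-step with step n = ⌈√71⌉ = 9.
Baby steps 69^j mod 71 (j:value) for j=0..8: 0:1, 1:69, 2:4, 3:63, 4:16, 5:39, 6:64, 7:14, 8:43.
Giant-step multiplier: 69^(-9) ≡ 69^(70-9) = 69^61 ≡ 52 (mod 71).
Giant steps γ_i = 31·52^i mod 71: γ_0=31, γ_1=50, γ_2=44, γ_3=16 (in table at j=4).
x = i·n + j = 3·9 + 4 = 31.
Check: 69^31 ≡ 31 (mod 71).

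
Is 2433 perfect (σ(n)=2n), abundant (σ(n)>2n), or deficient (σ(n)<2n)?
deficient

Proper divisors of 2433: sum = 1 + 3 + 811 = 815
Since 815 < 2433, 2433 is deficient.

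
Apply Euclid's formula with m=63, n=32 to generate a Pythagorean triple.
(2945, 4032, 4993)

Euclid's formula: a = m² - n², b = 2mn, c = m² + n²
m = 63, n = 32
a = 63² - 32² = 3969 - 1024 = 2945
b = 2 × 63 × 32 = 4032
c = 63² + 32² = 3969 + 1024 = 4993
Verification: 2945² + 4032² = 8673025 + 16257024 = 24930049 = 4993² ✓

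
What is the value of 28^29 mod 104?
32

Repeated squaring. Binary of 29 = 11101.
28^1 ≡ 28 (mod 104); 28^2 ≡ 56 (mod 104); 28^4 ≡ 16 (mod 104); 28^8 ≡ 48 (mod 104); 28^16 ≡ 16 (mod 104)
28^29 = 28^1 × 28^4 × 28^8 × 28^16 ≡ 32 (mod 104)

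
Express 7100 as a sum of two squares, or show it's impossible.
Not possible

Factorization: 7100 = 2^2 × 5^2 × 71
By Fermat: n is sum of two squares iff every prime p ≡ 3 (mod 4) appears to even power.
Prime(s) ≡ 3 (mod 4) with odd exponent: [(71, 1)]
Therefore 7100 cannot be expressed as a² + b².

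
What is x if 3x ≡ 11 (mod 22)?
x ≡ 11 (mod 22)

gcd(3, 22) = 1, which divides 11, so solutions exist.
Find 3^(-1) mod 22 by the extended Euclidean algorithm:
22 = 7 × 3 + 1  ⟹  1 = (1)·22 + (-7)·3
So (-7)·3 ≡ 1 (mod 22), i.e. 3^(-1) ≡ -7 ≡ 15 (mod 22).
x ≡ 15 × 11 = 165 ≡ 11 (mod 22).
Check: 3 × 11 = 33 ≡ 11 (mod 22).
Unique solution: x ≡ 11 (mod 22)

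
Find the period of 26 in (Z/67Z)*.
33

67 is prime, so ord(26) divides φ(67) = 66.
Divisors of 66: 1, 2, 3, 6, 11, 22, 33, 66.
Repeated squaring: 26^1 ≡ 26, 26^2 ≡ 6, 26^4 ≡ 36, 26^8 ≡ 23, 26^16 ≡ 60, 26^32 ≡ 49, 26^64 ≡ 56 (mod 67).
Test 26^d mod 67 for each divisor d in increasing order:
26^1 ≡ 26
26^2 ≡ 6
26^3 = 26^2·26^1 ≡ 22
26^6 = 26^4·26^2 ≡ 15
26^11 = 26^8·26^2·26^1 ≡ 37
26^22 = 26^16·26^4·26^2 ≡ 29
26^33 = 26^32·26^1 ≡ 1  ← first divisor giving 1
The order is 33.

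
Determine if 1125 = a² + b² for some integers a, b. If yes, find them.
6² + 33² (a=6, b=33)

Factorization: 1125 = 3^2 × 5^3
By Fermat: n is sum of two squares iff every prime p ≡ 3 (mod 4) appears to even power.
All primes ≡ 3 (mod 4) appear to even power.
Search a = 0, 1, 2, … for 1125 - a² a perfect square: first hit at a = 6: 1125 - 36 = 1089 = 33².
1125 = 6² + 33² = 36 + 1089 ✓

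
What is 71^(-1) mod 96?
23

gcd(71, 96) = 1, so the inverse exists.
Extended Euclidean algorithm on (96, 71):
96 = 1 × 71 + 25  ⟹  25 = (1)·96 + (-1)·71
71 = 2 × 25 + 21  ⟹  21 = (-2)·96 + (3)·71
25 = 1 × 21 + 4  ⟹  4 = (3)·96 + (-4)·71
21 = 5 × 4 + 1  ⟹  1 = (-17)·96 + (23)·71
So (23)·71 ≡ 1 (mod 96), i.e. 71^(-1) ≡ 23 (mod 96).
Check: 71 × 23 = 1633 ≡ 1 (mod 96)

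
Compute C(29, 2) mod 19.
7

Using Lucas' theorem:
Write n=29 and k=2 in base 19:
n in base 19: [1, 10]
k in base 19: [0, 2]
C(29,2) mod 19 = ∏ C(n_i, k_i) mod 19
Digit binomials (mod 19): C(1,0) = 1; C(10,2) = 45 ≡ 7
Product: 1 × 7 = 7 ≡ 7 (mod 19)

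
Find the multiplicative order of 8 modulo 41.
20

41 is prime, so ord(8) divides φ(41) = 40.
Divisors of 40: 1, 2, 4, 5, 8, 10, 20, 40.
Repeated squaring: 8^1 ≡ 8, 8^2 ≡ 23, 8^4 ≡ 37, 8^8 ≡ 16, 8^16 ≡ 10, 8^32 ≡ 18 (mod 41).
Test 8^d mod 41 for each divisor d in increasing order:
8^1 ≡ 8
8^2 ≡ 23
8^4 ≡ 37
8^5 = 8^4·8^1 ≡ 9
8^8 ≡ 16
8^10 = 8^8·8^2 ≡ 40
8^20 = 8^16·8^4 ≡ 1  ← first divisor giving 1
The order is 20.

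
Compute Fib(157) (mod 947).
730

Matrix identity: Q^n = [[F_(n+1), F_n], [F_n, F_(n-1)]] with Q = [[1,1],[1,0]].
n = 157 = 10011101₂. Square-and-multiply, entries mod 947:
Q^1 = [[1,1],[1,0]]
Q^2 = (Q^1)² = [[2,1],[1,1]]
Q^4 = (Q^2)² = [[5,3],[3,2]]
Q^9 = (Q^4)²·Q = [[55,34],[34,21]]
Q^19 = (Q^9)²·Q = [[136,393],[393,690]]
Q^39 = (Q^19)²·Q = [[388,591],[591,744]]
Q^78 = (Q^39)² = [[756,430],[430,326]]
Q^157 = (Q^78)²·Q = [[66,730],[730,283]]
F_157 mod 947 = Q^157[0][1] = 730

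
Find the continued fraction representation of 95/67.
[1; 2, 2, 1, 1, 5]

Euclidean algorithm steps:
95 = 1 × 67 + 28
67 = 2 × 28 + 11
28 = 2 × 11 + 6
11 = 1 × 6 + 5
6 = 1 × 5 + 1
5 = 5 × 1 + 0
Continued fraction: [1; 2, 2, 1, 1, 5]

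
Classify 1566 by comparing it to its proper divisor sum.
abundant

Proper divisors of 1566: sum = 1 + 2 + 3 + 6 + 9 + 18 + 27 + 29 + 54 + 58 + 87 + 174 + 261 + 522 + 783 = 2034
Since 2034 > 1566, 1566 is abundant.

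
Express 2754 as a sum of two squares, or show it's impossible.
27² + 45² (a=27, b=45)

Factorization: 2754 = 2 × 3^4 × 17
By Fermat: n is sum of two squares iff every prime p ≡ 3 (mod 4) appears to even power.
All primes ≡ 3 (mod 4) appear to even power.
Search a = 0, 1, 2, … for 2754 - a² a perfect square: first hit at a = 27: 2754 - 729 = 2025 = 45².
2754 = 27² + 45² = 729 + 2025 ✓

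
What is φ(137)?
136

137 = 137
φ(n) = n × ∏(1 - 1/p) for each prime p dividing n
φ(137) = 137 × (1 - 1/137) = 136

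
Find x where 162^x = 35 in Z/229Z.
97

Baby-step giant-step with step n = ⌈√229⌉ = 16.
Baby steps 162^j mod 229 (j:value) for j=0..15: 0:1, 1:162, 2:138, 3:143, 4:37, 5:40, 6:68, 7:24, 8:224, 9:106, 10:226, 11:201, 12:44, 13:29, 14:118, 15:109.
Giant-step multiplier: 162^(-16) ≡ 162^(228-16) = 162^212 ≡ 55 (mod 229).
Giant steps γ_i = 35·55^i mod 229: γ_0=35, γ_1=93, γ_2=77, γ_3=113, γ_4=32, γ_5=157, γ_6=162 (in table at j=1).
x = i·n + j = 6·16 + 1 = 97.
Check: 162^97 ≡ 35 (mod 229).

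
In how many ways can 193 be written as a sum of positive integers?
2168627105469

p(n) counts ways to write n as a sum of positive integers (order ignored).
Euler's pentagonal recurrence: p(k) = p(k-1) + p(k-2) - p(k-5) - p(k-7) + p(k-12) + p(k-15) - ... (offsets j(3j∓1)/2, signs ++--, p(0)=1, p(<0)=0).
DP table for k = 0..192: p(0)=1, p(1)=1, p(2)=2, p(3)=3, p(4)=5, p(5)=7, p(6)=11, p(7)=15, p(8)=22, p(9)=30, p(10)=42, p(11)=56, p(12)=77, p(13)=101, p(14)=135, p(15)=176, p(16)=231, p(17)=297, p(18)=385, p(19)=490, p(20)=627, p(21)=792, p(22)=1002, p(23)=1255, p(24)=1575, p(25)=1958, p(26)=2436, p(27)=3010, p(28)=3718, p(29)=4565, p(30)=5604, p(31)=6842, p(32)=8349, p(33)=10143, p(34)=12310, p(35)=14883, p(36)=17977, p(37)=21637, p(38)=26015, p(39)=31185, p(40)=37338, p(41)=44583, p(42)=53174, p(43)=63261, p(44)=75175, p(45)=89134, p(46)=105558, p(47)=124754, p(48)=147273, p(49)=173525, p(50)=204226, p(51)=239943, p(52)=281589, p(53)=329931, p(54)=386155, p(55)=451276, p(56)=526823, p(57)=614154, p(58)=715220, p(59)=831820, p(60)=966467, p(61)=1121505, p(62)=1300156, p(63)=1505499, p(64)=1741630, p(65)=2012558, p(66)=2323520, p(67)=2679689, p(68)=3087735, p(69)=3554345, p(70)=4087968, p(71)=4697205, p(72)=5392783, p(73)=6185689, p(74)=7089500, p(75)=8118264, p(76)=9289091, p(77)=10619863, p(78)=12132164, p(79)=13848650, p(80)=15796476, p(81)=18004327, p(82)=20506255, p(83)=23338469, p(84)=26543660, p(85)=30167357, p(86)=34262962, p(87)=38887673, p(88)=44108109, p(89)=49995925, p(90)=56634173, p(91)=64112359, p(92)=72533807, p(93)=82010177, p(94)=92669720, p(95)=104651419, p(96)=118114304, p(97)=133230930, p(98)=150198136, p(99)=169229875, p(100)=190569292, p(101)=214481126, p(102)=241265379, p(103)=271248950, p(104)=304801365, p(105)=342325709, p(106)=384276336, p(107)=431149389, p(108)=483502844, p(109)=541946240, p(110)=607163746, p(111)=679903203, p(112)=761002156, p(113)=851376628, p(114)=952050665, p(115)=1064144451, p(116)=1188908248, p(117)=1327710076, p(118)=1482074143, p(119)=1653668665, p(120)=1844349560, p(121)=2056148051, p(122)=2291320912, p(123)=2552338241, p(124)=2841940500, p(125)=3163127352, p(126)=3519222692, p(127)=3913864295, p(128)=4351078600, p(129)=4835271870, p(130)=5371315400, p(131)=5964539504, p(132)=6620830889, p(133)=7346629512, p(134)=8149040695, p(135)=9035836076, p(136)=10015581680, p(137)=11097645016, p(138)=12292341831, p(139)=13610949895, p(140)=15065878135, p(141)=16670689208, p(142)=18440293320, p(143)=20390982757, p(144)=22540654445, p(145)=24908858009, p(146)=27517052599, p(147)=30388671978, p(148)=33549419497, p(149)=37027355200, p(150)=40853235313, p(151)=45060624582, p(152)=49686288421, p(153)=54770336324, p(154)=60356673280, p(155)=66493182097, p(156)=73232243759, p(157)=80630964769, p(158)=88751778802, p(159)=97662728555, p(160)=107438159466, p(161)=118159068427, p(162)=129913904637, p(163)=142798995930, p(164)=156919475295, p(165)=172389800255, p(166)=189334822579, p(167)=207890420102, p(168)=228204732751, p(169)=250438925115, p(170)=274768617130, p(171)=301384802048, p(172)=330495499613, p(173)=362326859895, p(174)=397125074750, p(175)=435157697830, p(176)=476715857290, p(177)=522115831195, p(178)=571701605655, p(179)=625846753120, p(180)=684957390936, p(181)=749474411781, p(182)=819876908323, p(183)=896684817527, p(184)=980462880430, p(185)=1071823774337, p(186)=1171432692373, p(187)=1280011042268, p(188)=1398341745571, p(189)=1527273599625, p(190)=1667727404093, p(191)=1820701100652, p(192)=1987276856363.
Final step: p(193) = p(192) + p(191) - p(188) - p(186) + p(181) + p(178) - p(171) - p(167) + p(158) + p(153) - p(142) - p(136) + p(123) + p(116) - p(101) - p(93) + p(76) + p(67) - p(48) - p(38) + p(17) + p(6)
= 1987276856363 + 1820701100652 - 1398341745571 - 1171432692373 + 749474411781 + 571701605655 - 301384802048 - 207890420102 + 88751778802 + 54770336324 - 18440293320 - 10015581680 + 2552338241 + 1188908248 - 214481126 - 82010177 + 9289091 + 2679689 - 147273 - 26015 + 297 + 11
= 2168627105469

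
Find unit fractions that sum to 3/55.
1/19 + 1/523 + 1/546535

Greedy algorithm:
3/55: ceiling(55/3) = 19, use 1/19
2/1045: ceiling(1045/2) = 523, use 1/523
1/546535: ceiling(546535/1) = 546535, use 1/546535
Result: 3/55 = 1/19 + 1/523 + 1/546535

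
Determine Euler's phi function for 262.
130

262 = 2 × 131
φ(n) = n × ∏(1 - 1/p) for each prime p dividing n
φ(262) = 262 × (1 - 1/2) × (1 - 1/131) = 130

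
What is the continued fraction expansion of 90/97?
[0; 1, 12, 1, 6]

Euclidean algorithm steps:
90 = 0 × 97 + 90
97 = 1 × 90 + 7
90 = 12 × 7 + 6
7 = 1 × 6 + 1
6 = 6 × 1 + 0
Continued fraction: [0; 1, 12, 1, 6]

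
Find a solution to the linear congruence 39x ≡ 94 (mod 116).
x ≡ 50 (mod 116)

gcd(39, 116) = 1, which divides 94, so solutions exist.
Find 39^(-1) mod 116 by the extended Euclidean algorithm:
116 = 2 × 39 + 38  ⟹  38 = (1)·116 + (-2)·39
39 = 1 × 38 + 1  ⟹  1 = (-1)·116 + (3)·39
So (3)·39 ≡ 1 (mod 116), i.e. 39^(-1) ≡ 3 (mod 116).
x ≡ 3 × 94 = 282 ≡ 50 (mod 116).
Check: 39 × 50 = 1950 ≡ 94 (mod 116).
Unique solution: x ≡ 50 (mod 116)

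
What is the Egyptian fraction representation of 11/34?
1/4 + 1/14 + 1/476

Greedy algorithm:
11/34: ceiling(34/11) = 4, use 1/4
5/68: ceiling(68/5) = 14, use 1/14
1/476: ceiling(476/1) = 476, use 1/476
Result: 11/34 = 1/4 + 1/14 + 1/476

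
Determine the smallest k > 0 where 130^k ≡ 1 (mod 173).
86

173 is prime, so ord(130) divides φ(173) = 172.
Divisors of 172: 1, 2, 4, 43, 86, 172.
Repeated squaring: 130^1 ≡ 130, 130^2 ≡ 119, 130^4 ≡ 148, 130^8 ≡ 106, 130^16 ≡ 164, 130^32 ≡ 81, 130^64 ≡ 160, 130^128 ≡ 169 (mod 173).
Test 130^d mod 173 for each divisor d in increasing order:
130^1 ≡ 130
130^2 ≡ 119
130^4 ≡ 148
130^43 = 130^32·130^8·130^2·130^1 ≡ 172
130^86 = 130^64·130^16·130^4·130^2 ≡ 1  ← first divisor giving 1
The order is 86.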